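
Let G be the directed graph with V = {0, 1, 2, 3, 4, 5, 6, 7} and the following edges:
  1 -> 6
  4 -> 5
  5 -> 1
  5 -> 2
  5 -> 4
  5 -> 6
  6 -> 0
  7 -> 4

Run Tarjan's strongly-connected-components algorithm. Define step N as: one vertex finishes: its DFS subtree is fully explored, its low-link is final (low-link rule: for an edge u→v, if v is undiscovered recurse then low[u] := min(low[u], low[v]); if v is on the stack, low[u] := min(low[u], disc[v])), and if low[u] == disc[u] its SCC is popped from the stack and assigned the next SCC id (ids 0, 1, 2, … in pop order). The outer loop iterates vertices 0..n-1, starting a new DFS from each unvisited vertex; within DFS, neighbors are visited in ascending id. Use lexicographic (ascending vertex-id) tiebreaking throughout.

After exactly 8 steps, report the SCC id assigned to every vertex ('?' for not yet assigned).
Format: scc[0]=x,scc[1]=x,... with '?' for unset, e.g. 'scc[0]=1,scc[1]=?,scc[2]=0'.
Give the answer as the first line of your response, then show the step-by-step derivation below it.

scc[0]=0,scc[1]=2,scc[2]=3,scc[3]=4,scc[4]=5,scc[5]=5,scc[6]=1,scc[7]=6

step 1: low=(low[0]=0,low[1]=?,low[2]=?,low[3]=?,low[4]=?,low[5]=?,low[6]=?,low[7]=?); scc=(scc[0]=0,scc[1]=?,scc[2]=?,scc[3]=?,scc[4]=?,scc[5]=?,scc[6]=?,scc[7]=?)
step 2: low=(low[0]=0,low[1]=1,low[2]=?,low[3]=?,low[4]=?,low[5]=?,low[6]=2,low[7]=?); scc=(scc[0]=0,scc[1]=?,scc[2]=?,scc[3]=?,scc[4]=?,scc[5]=?,scc[6]=1,scc[7]=?)
step 3: low=(low[0]=0,low[1]=1,low[2]=?,low[3]=?,low[4]=?,low[5]=?,low[6]=2,low[7]=?); scc=(scc[0]=0,scc[1]=2,scc[2]=?,scc[3]=?,scc[4]=?,scc[5]=?,scc[6]=1,scc[7]=?)
step 4: low=(low[0]=0,low[1]=1,low[2]=3,low[3]=?,low[4]=?,low[5]=?,low[6]=2,low[7]=?); scc=(scc[0]=0,scc[1]=2,scc[2]=3,scc[3]=?,scc[4]=?,scc[5]=?,scc[6]=1,scc[7]=?)
step 5: low=(low[0]=0,low[1]=1,low[2]=3,low[3]=4,low[4]=?,low[5]=?,low[6]=2,low[7]=?); scc=(scc[0]=0,scc[1]=2,scc[2]=3,scc[3]=4,scc[4]=?,scc[5]=?,scc[6]=1,scc[7]=?)
step 6: low=(low[0]=0,low[1]=1,low[2]=3,low[3]=4,low[4]=5,low[5]=5,low[6]=2,low[7]=?); scc=(scc[0]=0,scc[1]=2,scc[2]=3,scc[3]=4,scc[4]=?,scc[5]=?,scc[6]=1,scc[7]=?)
step 7: low=(low[0]=0,low[1]=1,low[2]=3,low[3]=4,low[4]=5,low[5]=5,low[6]=2,low[7]=?); scc=(scc[0]=0,scc[1]=2,scc[2]=3,scc[3]=4,scc[4]=5,scc[5]=5,scc[6]=1,scc[7]=?)
step 8: low=(low[0]=0,low[1]=1,low[2]=3,low[3]=4,low[4]=5,low[5]=5,low[6]=2,low[7]=7); scc=(scc[0]=0,scc[1]=2,scc[2]=3,scc[3]=4,scc[4]=5,scc[5]=5,scc[6]=1,scc[7]=6)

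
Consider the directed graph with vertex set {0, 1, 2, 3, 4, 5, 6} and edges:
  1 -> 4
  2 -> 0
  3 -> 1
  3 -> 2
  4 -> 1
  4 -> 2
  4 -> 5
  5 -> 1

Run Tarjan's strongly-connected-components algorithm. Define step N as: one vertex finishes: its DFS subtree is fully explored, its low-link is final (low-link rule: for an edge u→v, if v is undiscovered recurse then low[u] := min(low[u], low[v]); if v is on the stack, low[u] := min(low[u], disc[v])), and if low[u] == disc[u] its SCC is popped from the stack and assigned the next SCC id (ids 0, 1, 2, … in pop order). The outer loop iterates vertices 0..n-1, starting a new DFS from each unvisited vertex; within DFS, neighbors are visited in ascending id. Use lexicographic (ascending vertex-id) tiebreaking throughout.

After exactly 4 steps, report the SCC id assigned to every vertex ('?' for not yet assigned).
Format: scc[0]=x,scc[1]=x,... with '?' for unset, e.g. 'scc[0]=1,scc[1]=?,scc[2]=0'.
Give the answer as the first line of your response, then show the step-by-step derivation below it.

scc[0]=0,scc[1]=?,scc[2]=1,scc[3]=?,scc[4]=?,scc[5]=?,scc[6]=?

step 1: low=(low[0]=0,low[1]=?,low[2]=?,low[3]=?,low[4]=?,low[5]=?,low[6]=?); scc=(scc[0]=0,scc[1]=?,scc[2]=?,scc[3]=?,scc[4]=?,scc[5]=?,scc[6]=?)
step 2: low=(low[0]=0,low[1]=1,low[2]=3,low[3]=?,low[4]=1,low[5]=?,low[6]=?); scc=(scc[0]=0,scc[1]=?,scc[2]=1,scc[3]=?,scc[4]=?,scc[5]=?,scc[6]=?)
step 3: low=(low[0]=0,low[1]=1,low[2]=3,low[3]=?,low[4]=1,low[5]=1,low[6]=?); scc=(scc[0]=0,scc[1]=?,scc[2]=1,scc[3]=?,scc[4]=?,scc[5]=?,scc[6]=?)
step 4: low=(low[0]=0,low[1]=1,low[2]=3,low[3]=?,low[4]=1,low[5]=1,low[6]=?); scc=(scc[0]=0,scc[1]=?,scc[2]=1,scc[3]=?,scc[4]=?,scc[5]=?,scc[6]=?)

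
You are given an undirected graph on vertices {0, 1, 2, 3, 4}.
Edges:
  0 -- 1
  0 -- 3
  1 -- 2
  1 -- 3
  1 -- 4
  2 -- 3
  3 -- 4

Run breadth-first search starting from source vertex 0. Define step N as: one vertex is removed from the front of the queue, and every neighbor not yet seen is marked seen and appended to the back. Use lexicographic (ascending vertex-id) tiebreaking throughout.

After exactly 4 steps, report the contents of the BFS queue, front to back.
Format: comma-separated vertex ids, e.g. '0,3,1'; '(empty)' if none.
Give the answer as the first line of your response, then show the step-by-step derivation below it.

4

step 1: dequeue 0; queue=[1,3]; order=0
step 2: dequeue 1; queue=[3,2,4]; order=0,1
step 3: dequeue 3; queue=[2,4]; order=0,1,3
step 4: dequeue 2; queue=[4]; order=0,1,3,2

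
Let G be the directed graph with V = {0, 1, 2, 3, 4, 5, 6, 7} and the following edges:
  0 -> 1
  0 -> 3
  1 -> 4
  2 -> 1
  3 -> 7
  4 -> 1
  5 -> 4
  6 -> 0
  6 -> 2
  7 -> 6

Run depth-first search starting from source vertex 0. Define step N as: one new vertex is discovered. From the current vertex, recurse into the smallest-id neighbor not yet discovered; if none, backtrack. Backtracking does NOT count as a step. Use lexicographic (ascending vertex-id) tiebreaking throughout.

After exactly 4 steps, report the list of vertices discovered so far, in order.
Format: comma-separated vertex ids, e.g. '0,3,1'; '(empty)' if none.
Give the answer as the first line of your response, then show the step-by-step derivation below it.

0,1,4,3

step 1: discover 0; path=0; order=0
step 2: discover 1; path=0>1; order=0,1
step 3: discover 4; path=0>1>4; order=0,1,4
step 4: discover 3; path=0>3; order=0,1,4,3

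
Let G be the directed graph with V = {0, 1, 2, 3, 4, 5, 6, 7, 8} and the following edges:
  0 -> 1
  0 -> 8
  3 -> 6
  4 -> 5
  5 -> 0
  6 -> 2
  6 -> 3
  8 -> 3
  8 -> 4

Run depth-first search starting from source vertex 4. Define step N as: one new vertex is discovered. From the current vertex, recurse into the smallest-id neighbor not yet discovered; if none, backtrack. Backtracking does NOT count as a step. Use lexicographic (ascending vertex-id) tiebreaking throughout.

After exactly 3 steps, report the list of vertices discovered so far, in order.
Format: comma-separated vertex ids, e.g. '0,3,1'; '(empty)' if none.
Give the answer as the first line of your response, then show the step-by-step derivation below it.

4,5,0

step 1: discover 4; path=4; order=4
step 2: discover 5; path=4>5; order=4,5
step 3: discover 0; path=4>5>0; order=4,5,0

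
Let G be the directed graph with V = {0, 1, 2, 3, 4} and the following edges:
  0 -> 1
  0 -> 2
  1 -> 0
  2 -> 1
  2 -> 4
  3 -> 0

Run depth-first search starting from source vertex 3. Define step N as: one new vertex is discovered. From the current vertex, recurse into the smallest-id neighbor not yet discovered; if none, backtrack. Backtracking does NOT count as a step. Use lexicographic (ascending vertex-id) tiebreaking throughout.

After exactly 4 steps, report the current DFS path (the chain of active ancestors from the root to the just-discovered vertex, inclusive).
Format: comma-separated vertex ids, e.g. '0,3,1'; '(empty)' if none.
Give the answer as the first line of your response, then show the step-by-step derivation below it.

3,0,2

step 1: discover 3; path=3; order=3
step 2: discover 0; path=3>0; order=3,0
step 3: discover 1; path=3>0>1; order=3,0,1
step 4: discover 2; path=3>0>2; order=3,0,1,2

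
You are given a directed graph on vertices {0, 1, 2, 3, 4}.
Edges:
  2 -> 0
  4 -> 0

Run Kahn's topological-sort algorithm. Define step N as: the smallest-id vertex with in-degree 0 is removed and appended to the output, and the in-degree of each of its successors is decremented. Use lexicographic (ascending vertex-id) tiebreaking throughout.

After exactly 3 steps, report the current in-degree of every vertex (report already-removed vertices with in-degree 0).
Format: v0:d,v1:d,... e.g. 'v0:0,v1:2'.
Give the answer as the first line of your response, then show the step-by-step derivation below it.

v0:1,v1:0,v2:0,v3:0,v4:0

step 1: output 1; order=[1]; indeg=(2,0,0,0,0)
step 2: output 2; order=[1,2]; indeg=(1,0,0,0,0)
step 3: output 3; order=[1,2,3]; indeg=(1,0,0,0,0)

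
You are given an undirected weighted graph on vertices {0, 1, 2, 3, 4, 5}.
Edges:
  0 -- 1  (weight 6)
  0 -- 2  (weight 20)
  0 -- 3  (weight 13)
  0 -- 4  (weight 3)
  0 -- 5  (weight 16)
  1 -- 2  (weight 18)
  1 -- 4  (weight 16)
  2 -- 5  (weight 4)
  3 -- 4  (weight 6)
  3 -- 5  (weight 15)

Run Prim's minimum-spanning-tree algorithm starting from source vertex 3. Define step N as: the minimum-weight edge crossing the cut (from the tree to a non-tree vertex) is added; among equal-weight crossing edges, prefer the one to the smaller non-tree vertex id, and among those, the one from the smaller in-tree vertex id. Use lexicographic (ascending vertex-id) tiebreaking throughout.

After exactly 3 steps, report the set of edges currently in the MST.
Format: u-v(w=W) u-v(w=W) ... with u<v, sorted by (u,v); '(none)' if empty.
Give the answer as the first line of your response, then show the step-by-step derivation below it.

0-1(w=6) 0-4(w=3) 3-4(w=6)

step 1: add edge 3-4 (w=6); MST = {3-4(w=6)}
step 2: add edge 0-4 (w=3); MST = {0-4(w=3) 3-4(w=6)}
step 3: add edge 0-1 (w=6); MST = {0-1(w=6) 0-4(w=3) 3-4(w=6)}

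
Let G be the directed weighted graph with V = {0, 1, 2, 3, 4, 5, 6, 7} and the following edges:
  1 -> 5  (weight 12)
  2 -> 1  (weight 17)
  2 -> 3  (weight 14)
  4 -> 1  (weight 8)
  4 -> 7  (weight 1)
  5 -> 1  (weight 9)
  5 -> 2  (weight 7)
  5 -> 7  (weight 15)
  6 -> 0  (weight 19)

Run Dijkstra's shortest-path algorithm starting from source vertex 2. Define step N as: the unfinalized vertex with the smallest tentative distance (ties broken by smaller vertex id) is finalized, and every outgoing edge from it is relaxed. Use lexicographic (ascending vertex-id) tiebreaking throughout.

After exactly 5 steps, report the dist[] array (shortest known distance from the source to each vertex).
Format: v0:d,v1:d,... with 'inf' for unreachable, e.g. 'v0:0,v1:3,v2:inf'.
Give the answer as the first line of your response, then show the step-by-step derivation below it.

v0:inf,v1:17,v2:0,v3:14,v4:inf,v5:29,v6:inf,v7:44

step 1: dist = v0:inf,v1:17,v2:0,v3:14,v4:inf,v5:inf,v6:inf,v7:inf
step 2: dist = v0:inf,v1:17,v2:0,v3:14,v4:inf,v5:inf,v6:inf,v7:inf
step 3: dist = v0:inf,v1:17,v2:0,v3:14,v4:inf,v5:29,v6:inf,v7:inf
step 4: dist = v0:inf,v1:17,v2:0,v3:14,v4:inf,v5:29,v6:inf,v7:44
step 5: dist = v0:inf,v1:17,v2:0,v3:14,v4:inf,v5:29,v6:inf,v7:44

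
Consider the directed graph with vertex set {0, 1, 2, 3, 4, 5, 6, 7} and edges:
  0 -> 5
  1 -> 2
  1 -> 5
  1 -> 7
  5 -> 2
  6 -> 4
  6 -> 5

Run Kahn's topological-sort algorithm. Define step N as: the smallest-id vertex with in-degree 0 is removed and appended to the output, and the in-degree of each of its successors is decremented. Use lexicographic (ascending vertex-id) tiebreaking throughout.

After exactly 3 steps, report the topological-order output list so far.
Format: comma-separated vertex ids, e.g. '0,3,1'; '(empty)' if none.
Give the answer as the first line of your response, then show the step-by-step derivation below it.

0,1,3

step 1: output 0; order=[0]; indeg=(0,0,2,0,1,2,0,1)
step 2: output 1; order=[0,1]; indeg=(0,0,1,0,1,1,0,0)
step 3: output 3; order=[0,1,3]; indeg=(0,0,1,0,1,1,0,0)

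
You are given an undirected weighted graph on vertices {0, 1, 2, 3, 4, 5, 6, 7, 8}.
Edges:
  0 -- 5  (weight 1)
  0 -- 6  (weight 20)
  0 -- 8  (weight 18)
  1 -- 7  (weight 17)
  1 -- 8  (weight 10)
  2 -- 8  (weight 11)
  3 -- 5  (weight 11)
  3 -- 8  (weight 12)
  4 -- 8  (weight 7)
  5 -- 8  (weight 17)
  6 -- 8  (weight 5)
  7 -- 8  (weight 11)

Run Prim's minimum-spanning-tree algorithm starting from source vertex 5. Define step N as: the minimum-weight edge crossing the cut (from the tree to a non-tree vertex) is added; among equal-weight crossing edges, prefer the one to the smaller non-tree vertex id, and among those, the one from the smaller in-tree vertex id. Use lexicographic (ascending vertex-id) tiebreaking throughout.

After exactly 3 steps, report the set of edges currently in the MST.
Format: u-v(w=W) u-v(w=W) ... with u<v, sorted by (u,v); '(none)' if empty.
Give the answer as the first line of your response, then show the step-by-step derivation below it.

0-5(w=1) 3-5(w=11) 3-8(w=12)

step 1: add edge 0-5 (w=1); MST = {0-5(w=1)}
step 2: add edge 3-5 (w=11); MST = {0-5(w=1) 3-5(w=11)}
step 3: add edge 3-8 (w=12); MST = {0-5(w=1) 3-5(w=11) 3-8(w=12)}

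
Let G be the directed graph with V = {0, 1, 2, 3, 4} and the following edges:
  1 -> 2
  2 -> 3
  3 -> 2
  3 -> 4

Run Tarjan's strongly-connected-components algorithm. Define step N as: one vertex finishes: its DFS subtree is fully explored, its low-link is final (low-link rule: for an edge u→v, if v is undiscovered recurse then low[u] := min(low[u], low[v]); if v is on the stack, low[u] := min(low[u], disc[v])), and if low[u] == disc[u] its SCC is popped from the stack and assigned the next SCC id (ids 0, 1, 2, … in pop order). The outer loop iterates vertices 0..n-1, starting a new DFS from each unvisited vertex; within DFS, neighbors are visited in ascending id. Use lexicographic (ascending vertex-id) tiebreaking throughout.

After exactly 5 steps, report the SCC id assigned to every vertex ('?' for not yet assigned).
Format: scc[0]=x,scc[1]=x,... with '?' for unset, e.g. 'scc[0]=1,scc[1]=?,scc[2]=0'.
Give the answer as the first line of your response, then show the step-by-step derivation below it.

scc[0]=0,scc[1]=3,scc[2]=2,scc[3]=2,scc[4]=1

step 1: low=(low[0]=0,low[1]=?,low[2]=?,low[3]=?,low[4]=?); scc=(scc[0]=0,scc[1]=?,scc[2]=?,scc[3]=?,scc[4]=?)
step 2: low=(low[0]=0,low[1]=1,low[2]=2,low[3]=2,low[4]=4); scc=(scc[0]=0,scc[1]=?,scc[2]=?,scc[3]=?,scc[4]=1)
step 3: low=(low[0]=0,low[1]=1,low[2]=2,low[3]=2,low[4]=4); scc=(scc[0]=0,scc[1]=?,scc[2]=?,scc[3]=?,scc[4]=1)
step 4: low=(low[0]=0,low[1]=1,low[2]=2,low[3]=2,low[4]=4); scc=(scc[0]=0,scc[1]=?,scc[2]=2,scc[3]=2,scc[4]=1)
step 5: low=(low[0]=0,low[1]=1,low[2]=2,low[3]=2,low[4]=4); scc=(scc[0]=0,scc[1]=3,scc[2]=2,scc[3]=2,scc[4]=1)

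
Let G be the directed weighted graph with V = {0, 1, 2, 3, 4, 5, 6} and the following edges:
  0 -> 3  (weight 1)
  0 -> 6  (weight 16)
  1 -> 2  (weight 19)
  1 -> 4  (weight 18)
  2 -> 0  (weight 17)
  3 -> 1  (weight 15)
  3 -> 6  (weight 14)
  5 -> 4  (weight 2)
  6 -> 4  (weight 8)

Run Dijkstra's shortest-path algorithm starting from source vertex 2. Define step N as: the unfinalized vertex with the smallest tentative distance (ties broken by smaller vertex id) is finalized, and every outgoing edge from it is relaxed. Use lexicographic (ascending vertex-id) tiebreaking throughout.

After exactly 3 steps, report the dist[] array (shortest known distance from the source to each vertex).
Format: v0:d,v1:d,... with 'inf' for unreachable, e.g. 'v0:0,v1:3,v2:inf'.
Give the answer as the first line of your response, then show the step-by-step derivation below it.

v0:17,v1:33,v2:0,v3:18,v4:inf,v5:inf,v6:32

step 1: dist = v0:17,v1:inf,v2:0,v3:inf,v4:inf,v5:inf,v6:inf
step 2: dist = v0:17,v1:inf,v2:0,v3:18,v4:inf,v5:inf,v6:33
step 3: dist = v0:17,v1:33,v2:0,v3:18,v4:inf,v5:inf,v6:32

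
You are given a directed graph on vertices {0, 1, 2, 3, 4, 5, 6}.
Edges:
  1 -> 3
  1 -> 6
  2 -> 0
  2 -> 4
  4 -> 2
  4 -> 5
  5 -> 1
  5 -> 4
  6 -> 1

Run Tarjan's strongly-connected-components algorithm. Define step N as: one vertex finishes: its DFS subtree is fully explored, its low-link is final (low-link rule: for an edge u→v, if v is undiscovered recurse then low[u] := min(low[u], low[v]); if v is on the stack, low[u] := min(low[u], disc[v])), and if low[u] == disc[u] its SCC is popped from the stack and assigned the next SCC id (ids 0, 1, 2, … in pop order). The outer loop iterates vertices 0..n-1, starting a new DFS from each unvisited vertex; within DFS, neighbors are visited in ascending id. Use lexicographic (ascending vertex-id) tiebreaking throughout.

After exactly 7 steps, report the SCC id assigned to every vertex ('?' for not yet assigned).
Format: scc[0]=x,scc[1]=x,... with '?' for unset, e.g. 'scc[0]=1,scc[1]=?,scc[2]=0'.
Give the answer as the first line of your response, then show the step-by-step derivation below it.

scc[0]=0,scc[1]=2,scc[2]=3,scc[3]=1,scc[4]=3,scc[5]=3,scc[6]=2

step 1: low=(low[0]=0,low[1]=?,low[2]=?,low[3]=?,low[4]=?,low[5]=?,low[6]=?); scc=(scc[0]=0,scc[1]=?,scc[2]=?,scc[3]=?,scc[4]=?,scc[5]=?,scc[6]=?)
step 2: low=(low[0]=0,low[1]=1,low[2]=?,low[3]=2,low[4]=?,low[5]=?,low[6]=?); scc=(scc[0]=0,scc[1]=?,scc[2]=?,scc[3]=1,scc[4]=?,scc[5]=?,scc[6]=?)
step 3: low=(low[0]=0,low[1]=1,low[2]=?,low[3]=2,low[4]=?,low[5]=?,low[6]=1); scc=(scc[0]=0,scc[1]=?,scc[2]=?,scc[3]=1,scc[4]=?,scc[5]=?,scc[6]=?)
step 4: low=(low[0]=0,low[1]=1,low[2]=?,low[3]=2,low[4]=?,low[5]=?,low[6]=1); scc=(scc[0]=0,scc[1]=2,scc[2]=?,scc[3]=1,scc[4]=?,scc[5]=?,scc[6]=2)
step 5: low=(low[0]=0,low[1]=1,low[2]=4,low[3]=2,low[4]=4,low[5]=5,low[6]=1); scc=(scc[0]=0,scc[1]=2,scc[2]=?,scc[3]=1,scc[4]=?,scc[5]=?,scc[6]=2)
step 6: low=(low[0]=0,low[1]=1,low[2]=4,low[3]=2,low[4]=4,low[5]=5,low[6]=1); scc=(scc[0]=0,scc[1]=2,scc[2]=?,scc[3]=1,scc[4]=?,scc[5]=?,scc[6]=2)
step 7: low=(low[0]=0,low[1]=1,low[2]=4,low[3]=2,low[4]=4,low[5]=5,low[6]=1); scc=(scc[0]=0,scc[1]=2,scc[2]=3,scc[3]=1,scc[4]=3,scc[5]=3,scc[6]=2)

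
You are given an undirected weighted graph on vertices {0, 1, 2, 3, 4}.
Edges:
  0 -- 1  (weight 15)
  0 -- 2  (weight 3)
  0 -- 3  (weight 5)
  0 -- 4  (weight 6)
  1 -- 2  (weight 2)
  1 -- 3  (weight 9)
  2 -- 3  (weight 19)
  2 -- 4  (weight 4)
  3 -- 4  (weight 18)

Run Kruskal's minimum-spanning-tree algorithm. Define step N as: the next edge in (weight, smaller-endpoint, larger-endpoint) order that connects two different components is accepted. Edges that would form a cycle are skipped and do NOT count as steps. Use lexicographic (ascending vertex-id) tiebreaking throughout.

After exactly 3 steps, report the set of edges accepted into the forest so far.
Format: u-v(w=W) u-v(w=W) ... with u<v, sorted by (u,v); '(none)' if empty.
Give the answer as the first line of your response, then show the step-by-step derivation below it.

0-2(w=3) 1-2(w=2) 2-4(w=4)

step 1: add edge 1-2 (w=2); MST = {1-2(w=2)}
step 2: add edge 0-2 (w=3); MST = {0-2(w=3) 1-2(w=2)}
step 3: add edge 2-4 (w=4); MST = {0-2(w=3) 1-2(w=2) 2-4(w=4)}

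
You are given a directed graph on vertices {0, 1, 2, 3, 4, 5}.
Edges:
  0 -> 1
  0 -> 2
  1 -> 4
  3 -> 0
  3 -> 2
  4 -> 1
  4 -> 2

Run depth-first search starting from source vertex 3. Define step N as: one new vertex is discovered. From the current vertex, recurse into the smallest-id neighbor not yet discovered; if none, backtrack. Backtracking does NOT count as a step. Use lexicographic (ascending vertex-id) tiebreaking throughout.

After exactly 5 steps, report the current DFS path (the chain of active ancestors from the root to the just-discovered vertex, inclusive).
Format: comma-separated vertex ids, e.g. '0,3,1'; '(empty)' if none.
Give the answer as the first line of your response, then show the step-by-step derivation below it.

3,0,1,4,2

step 1: discover 3; path=3; order=3
step 2: discover 0; path=3>0; order=3,0
step 3: discover 1; path=3>0>1; order=3,0,1
step 4: discover 4; path=3>0>1>4; order=3,0,1,4
step 5: discover 2; path=3>0>1>4>2; order=3,0,1,4,2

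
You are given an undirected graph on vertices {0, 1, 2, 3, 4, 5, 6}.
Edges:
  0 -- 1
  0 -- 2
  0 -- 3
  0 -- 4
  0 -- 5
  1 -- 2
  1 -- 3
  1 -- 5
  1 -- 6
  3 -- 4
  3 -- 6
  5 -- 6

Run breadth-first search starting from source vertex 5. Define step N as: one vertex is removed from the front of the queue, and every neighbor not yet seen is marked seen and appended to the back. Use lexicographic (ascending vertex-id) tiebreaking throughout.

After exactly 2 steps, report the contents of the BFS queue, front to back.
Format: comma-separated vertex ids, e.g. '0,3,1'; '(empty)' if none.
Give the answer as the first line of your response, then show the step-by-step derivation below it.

1,6,2,3,4

step 1: dequeue 5; queue=[0,1,6]; order=5
step 2: dequeue 0; queue=[1,6,2,3,4]; order=5,0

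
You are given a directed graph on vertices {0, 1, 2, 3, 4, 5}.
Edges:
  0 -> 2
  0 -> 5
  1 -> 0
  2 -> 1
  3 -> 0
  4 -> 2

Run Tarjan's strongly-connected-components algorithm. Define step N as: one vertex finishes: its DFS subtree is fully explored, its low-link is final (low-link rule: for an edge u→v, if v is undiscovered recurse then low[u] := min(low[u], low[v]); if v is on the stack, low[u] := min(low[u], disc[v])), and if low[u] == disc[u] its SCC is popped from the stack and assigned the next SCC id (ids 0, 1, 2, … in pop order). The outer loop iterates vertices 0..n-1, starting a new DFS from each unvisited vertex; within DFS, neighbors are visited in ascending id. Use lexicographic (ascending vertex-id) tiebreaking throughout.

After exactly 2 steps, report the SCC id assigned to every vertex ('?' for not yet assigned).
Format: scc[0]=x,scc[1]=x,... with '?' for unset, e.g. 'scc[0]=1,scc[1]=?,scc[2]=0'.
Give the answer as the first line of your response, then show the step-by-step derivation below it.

scc[0]=?,scc[1]=?,scc[2]=?,scc[3]=?,scc[4]=?,scc[5]=?

step 1: low=(low[0]=0,low[1]=0,low[2]=1,low[3]=?,low[4]=?,low[5]=?); scc=(scc[0]=?,scc[1]=?,scc[2]=?,scc[3]=?,scc[4]=?,scc[5]=?)
step 2: low=(low[0]=0,low[1]=0,low[2]=0,low[3]=?,low[4]=?,low[5]=?); scc=(scc[0]=?,scc[1]=?,scc[2]=?,scc[3]=?,scc[4]=?,scc[5]=?)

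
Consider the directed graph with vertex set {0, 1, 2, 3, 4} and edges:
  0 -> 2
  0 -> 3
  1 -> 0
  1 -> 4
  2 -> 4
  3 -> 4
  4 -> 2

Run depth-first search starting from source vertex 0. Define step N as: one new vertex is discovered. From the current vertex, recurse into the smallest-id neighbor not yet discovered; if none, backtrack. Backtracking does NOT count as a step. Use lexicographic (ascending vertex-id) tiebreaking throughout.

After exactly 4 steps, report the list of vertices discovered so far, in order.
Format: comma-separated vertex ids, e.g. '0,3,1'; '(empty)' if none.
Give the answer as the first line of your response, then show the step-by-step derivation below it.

0,2,4,3

step 1: discover 0; path=0; order=0
step 2: discover 2; path=0>2; order=0,2
step 3: discover 4; path=0>2>4; order=0,2,4
step 4: discover 3; path=0>3; order=0,2,4,3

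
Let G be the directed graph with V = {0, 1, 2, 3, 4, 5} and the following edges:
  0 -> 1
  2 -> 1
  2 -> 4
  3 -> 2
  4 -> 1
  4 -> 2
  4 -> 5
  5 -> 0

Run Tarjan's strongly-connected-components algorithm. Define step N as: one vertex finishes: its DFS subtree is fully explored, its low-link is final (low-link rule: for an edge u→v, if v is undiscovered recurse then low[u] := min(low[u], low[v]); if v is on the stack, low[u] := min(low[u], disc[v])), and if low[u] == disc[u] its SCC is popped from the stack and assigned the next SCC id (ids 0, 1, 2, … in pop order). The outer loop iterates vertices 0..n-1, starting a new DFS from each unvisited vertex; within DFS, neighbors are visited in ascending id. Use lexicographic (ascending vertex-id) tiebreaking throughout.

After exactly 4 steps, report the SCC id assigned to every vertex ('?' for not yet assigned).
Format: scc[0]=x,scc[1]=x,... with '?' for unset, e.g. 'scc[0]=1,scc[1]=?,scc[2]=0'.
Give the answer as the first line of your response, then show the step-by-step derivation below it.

scc[0]=1,scc[1]=0,scc[2]=?,scc[3]=?,scc[4]=?,scc[5]=2

step 1: low=(low[0]=0,low[1]=1,low[2]=?,low[3]=?,low[4]=?,low[5]=?); scc=(scc[0]=?,scc[1]=0,scc[2]=?,scc[3]=?,scc[4]=?,scc[5]=?)
step 2: low=(low[0]=0,low[1]=1,low[2]=?,low[3]=?,low[4]=?,low[5]=?); scc=(scc[0]=1,scc[1]=0,scc[2]=?,scc[3]=?,scc[4]=?,scc[5]=?)
step 3: low=(low[0]=0,low[1]=1,low[2]=2,low[3]=?,low[4]=2,low[5]=4); scc=(scc[0]=1,scc[1]=0,scc[2]=?,scc[3]=?,scc[4]=?,scc[5]=2)
step 4: low=(low[0]=0,low[1]=1,low[2]=2,low[3]=?,low[4]=2,low[5]=4); scc=(scc[0]=1,scc[1]=0,scc[2]=?,scc[3]=?,scc[4]=?,scc[5]=2)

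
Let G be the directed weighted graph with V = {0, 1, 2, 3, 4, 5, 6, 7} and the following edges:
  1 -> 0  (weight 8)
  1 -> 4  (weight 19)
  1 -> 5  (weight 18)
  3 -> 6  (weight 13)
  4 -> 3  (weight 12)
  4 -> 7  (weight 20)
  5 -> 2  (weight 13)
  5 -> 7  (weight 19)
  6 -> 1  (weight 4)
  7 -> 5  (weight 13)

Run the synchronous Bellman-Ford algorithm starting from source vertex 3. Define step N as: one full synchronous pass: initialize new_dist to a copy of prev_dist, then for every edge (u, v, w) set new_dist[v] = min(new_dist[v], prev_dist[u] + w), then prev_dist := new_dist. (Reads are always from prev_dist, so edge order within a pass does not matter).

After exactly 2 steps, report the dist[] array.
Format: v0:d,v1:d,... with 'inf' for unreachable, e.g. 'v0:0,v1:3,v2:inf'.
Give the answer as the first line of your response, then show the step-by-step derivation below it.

v0:inf,v1:17,v2:inf,v3:0,v4:inf,v5:inf,v6:13,v7:inf

step 1: dist = v0:inf,v1:inf,v2:inf,v3:0,v4:inf,v5:inf,v6:13,v7:inf
step 2: dist = v0:inf,v1:17,v2:inf,v3:0,v4:inf,v5:inf,v6:13,v7:inf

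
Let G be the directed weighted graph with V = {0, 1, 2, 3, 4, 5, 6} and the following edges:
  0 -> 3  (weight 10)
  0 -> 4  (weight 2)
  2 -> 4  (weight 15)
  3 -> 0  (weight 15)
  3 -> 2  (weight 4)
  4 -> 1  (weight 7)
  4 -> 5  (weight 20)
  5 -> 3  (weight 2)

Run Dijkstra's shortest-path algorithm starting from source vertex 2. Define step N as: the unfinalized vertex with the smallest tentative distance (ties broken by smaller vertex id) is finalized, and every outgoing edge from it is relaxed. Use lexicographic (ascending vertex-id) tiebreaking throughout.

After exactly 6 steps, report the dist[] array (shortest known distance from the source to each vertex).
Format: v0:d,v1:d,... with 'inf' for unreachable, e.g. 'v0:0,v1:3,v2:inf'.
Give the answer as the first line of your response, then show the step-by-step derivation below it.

v0:52,v1:22,v2:0,v3:37,v4:15,v5:35,v6:inf

step 1: dist = v0:inf,v1:inf,v2:0,v3:inf,v4:15,v5:inf,v6:inf
step 2: dist = v0:inf,v1:22,v2:0,v3:inf,v4:15,v5:35,v6:inf
step 3: dist = v0:inf,v1:22,v2:0,v3:inf,v4:15,v5:35,v6:inf
step 4: dist = v0:inf,v1:22,v2:0,v3:37,v4:15,v5:35,v6:inf
step 5: dist = v0:52,v1:22,v2:0,v3:37,v4:15,v5:35,v6:inf
step 6: dist = v0:52,v1:22,v2:0,v3:37,v4:15,v5:35,v6:inf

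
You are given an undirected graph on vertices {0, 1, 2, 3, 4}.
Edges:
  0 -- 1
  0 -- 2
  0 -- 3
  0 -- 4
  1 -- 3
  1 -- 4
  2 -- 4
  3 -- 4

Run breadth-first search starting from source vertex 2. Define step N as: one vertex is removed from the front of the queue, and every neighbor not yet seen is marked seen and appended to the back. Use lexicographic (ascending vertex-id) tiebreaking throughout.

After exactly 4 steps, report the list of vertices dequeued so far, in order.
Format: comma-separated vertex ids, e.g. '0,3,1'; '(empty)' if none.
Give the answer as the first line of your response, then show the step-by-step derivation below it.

2,0,4,1

step 1: dequeue 2; queue=[0,4]; order=2
step 2: dequeue 0; queue=[4,1,3]; order=2,0
step 3: dequeue 4; queue=[1,3]; order=2,0,4
step 4: dequeue 1; queue=[3]; order=2,0,4,1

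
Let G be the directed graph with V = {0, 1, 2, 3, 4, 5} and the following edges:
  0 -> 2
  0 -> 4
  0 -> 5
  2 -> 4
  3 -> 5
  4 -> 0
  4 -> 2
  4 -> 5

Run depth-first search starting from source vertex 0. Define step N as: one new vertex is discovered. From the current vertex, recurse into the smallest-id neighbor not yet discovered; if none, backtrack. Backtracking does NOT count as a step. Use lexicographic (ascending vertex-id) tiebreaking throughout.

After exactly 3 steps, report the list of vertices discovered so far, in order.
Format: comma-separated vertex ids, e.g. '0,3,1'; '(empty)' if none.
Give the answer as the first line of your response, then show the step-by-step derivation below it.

0,2,4

step 1: discover 0; path=0; order=0
step 2: discover 2; path=0>2; order=0,2
step 3: discover 4; path=0>2>4; order=0,2,4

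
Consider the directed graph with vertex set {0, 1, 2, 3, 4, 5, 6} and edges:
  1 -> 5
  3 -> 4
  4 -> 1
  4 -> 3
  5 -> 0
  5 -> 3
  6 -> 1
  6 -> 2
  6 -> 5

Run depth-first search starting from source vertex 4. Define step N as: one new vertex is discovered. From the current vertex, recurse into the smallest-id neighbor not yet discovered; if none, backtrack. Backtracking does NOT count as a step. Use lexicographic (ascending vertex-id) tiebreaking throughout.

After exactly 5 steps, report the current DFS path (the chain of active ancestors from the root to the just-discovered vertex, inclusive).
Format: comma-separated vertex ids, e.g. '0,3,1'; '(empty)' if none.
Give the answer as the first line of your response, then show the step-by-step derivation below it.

4,1,5,3

step 1: discover 4; path=4; order=4
step 2: discover 1; path=4>1; order=4,1
step 3: discover 5; path=4>1>5; order=4,1,5
step 4: discover 0; path=4>1>5>0; order=4,1,5,0
step 5: discover 3; path=4>1>5>3; order=4,1,5,0,3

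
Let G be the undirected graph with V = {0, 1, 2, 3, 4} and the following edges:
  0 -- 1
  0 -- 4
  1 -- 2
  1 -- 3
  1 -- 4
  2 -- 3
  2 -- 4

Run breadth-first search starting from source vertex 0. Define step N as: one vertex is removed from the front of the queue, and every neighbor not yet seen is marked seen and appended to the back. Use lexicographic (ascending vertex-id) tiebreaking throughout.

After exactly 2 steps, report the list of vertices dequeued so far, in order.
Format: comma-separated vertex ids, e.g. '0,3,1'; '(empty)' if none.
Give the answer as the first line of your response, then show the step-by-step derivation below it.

0,1

step 1: dequeue 0; queue=[1,4]; order=0
step 2: dequeue 1; queue=[4,2,3]; order=0,1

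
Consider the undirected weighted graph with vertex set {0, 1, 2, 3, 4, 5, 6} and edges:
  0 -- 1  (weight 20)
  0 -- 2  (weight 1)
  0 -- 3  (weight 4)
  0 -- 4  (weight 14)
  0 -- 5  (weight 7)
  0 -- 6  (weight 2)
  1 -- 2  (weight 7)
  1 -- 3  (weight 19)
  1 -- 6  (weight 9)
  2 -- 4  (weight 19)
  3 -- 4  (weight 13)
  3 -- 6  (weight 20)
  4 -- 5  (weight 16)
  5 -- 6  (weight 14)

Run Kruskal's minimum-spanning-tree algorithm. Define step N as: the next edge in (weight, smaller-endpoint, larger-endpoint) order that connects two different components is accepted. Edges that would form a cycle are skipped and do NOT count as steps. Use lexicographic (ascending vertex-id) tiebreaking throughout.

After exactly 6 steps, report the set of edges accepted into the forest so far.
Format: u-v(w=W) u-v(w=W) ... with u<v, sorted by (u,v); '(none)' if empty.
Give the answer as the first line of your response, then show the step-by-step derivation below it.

0-2(w=1) 0-3(w=4) 0-5(w=7) 0-6(w=2) 1-2(w=7) 3-4(w=13)

step 1: add edge 0-2 (w=1); MST = {0-2(w=1)}
step 2: add edge 0-6 (w=2); MST = {0-2(w=1) 0-6(w=2)}
step 3: add edge 0-3 (w=4); MST = {0-2(w=1) 0-3(w=4) 0-6(w=2)}
step 4: add edge 0-5 (w=7); MST = {0-2(w=1) 0-3(w=4) 0-5(w=7) 0-6(w=2)}
step 5: add edge 1-2 (w=7); MST = {0-2(w=1) 0-3(w=4) 0-5(w=7) 0-6(w=2) 1-2(w=7)}
step 6: add edge 3-4 (w=13); MST = {0-2(w=1) 0-3(w=4) 0-5(w=7) 0-6(w=2) 1-2(w=7) 3-4(w=13)}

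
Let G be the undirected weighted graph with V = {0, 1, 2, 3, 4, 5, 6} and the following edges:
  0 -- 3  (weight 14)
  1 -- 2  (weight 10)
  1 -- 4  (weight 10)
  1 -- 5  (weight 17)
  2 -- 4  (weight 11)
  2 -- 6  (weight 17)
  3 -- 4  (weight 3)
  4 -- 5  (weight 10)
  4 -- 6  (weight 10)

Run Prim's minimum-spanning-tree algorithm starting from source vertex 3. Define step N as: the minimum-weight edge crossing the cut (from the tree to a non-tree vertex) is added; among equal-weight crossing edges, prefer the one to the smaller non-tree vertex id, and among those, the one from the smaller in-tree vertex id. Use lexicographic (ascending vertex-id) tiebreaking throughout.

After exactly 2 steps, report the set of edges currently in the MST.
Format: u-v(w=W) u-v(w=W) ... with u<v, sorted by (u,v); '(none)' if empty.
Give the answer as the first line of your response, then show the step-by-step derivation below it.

1-4(w=10) 3-4(w=3)

step 1: add edge 3-4 (w=3); MST = {3-4(w=3)}
step 2: add edge 1-4 (w=10); MST = {1-4(w=10) 3-4(w=3)}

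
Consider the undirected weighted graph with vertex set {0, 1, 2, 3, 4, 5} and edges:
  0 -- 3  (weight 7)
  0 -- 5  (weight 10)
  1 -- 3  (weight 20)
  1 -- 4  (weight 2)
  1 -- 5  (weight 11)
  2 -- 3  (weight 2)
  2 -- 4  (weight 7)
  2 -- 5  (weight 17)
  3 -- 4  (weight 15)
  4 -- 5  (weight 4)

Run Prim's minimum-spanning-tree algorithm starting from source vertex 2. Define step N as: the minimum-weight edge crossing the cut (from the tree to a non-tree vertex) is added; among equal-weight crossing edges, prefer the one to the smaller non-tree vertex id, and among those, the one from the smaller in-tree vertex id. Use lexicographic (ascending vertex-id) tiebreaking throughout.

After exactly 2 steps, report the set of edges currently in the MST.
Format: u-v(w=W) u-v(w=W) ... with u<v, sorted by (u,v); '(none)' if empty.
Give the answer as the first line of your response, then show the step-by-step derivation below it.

0-3(w=7) 2-3(w=2)

step 1: add edge 2-3 (w=2); MST = {2-3(w=2)}
step 2: add edge 0-3 (w=7); MST = {0-3(w=7) 2-3(w=2)}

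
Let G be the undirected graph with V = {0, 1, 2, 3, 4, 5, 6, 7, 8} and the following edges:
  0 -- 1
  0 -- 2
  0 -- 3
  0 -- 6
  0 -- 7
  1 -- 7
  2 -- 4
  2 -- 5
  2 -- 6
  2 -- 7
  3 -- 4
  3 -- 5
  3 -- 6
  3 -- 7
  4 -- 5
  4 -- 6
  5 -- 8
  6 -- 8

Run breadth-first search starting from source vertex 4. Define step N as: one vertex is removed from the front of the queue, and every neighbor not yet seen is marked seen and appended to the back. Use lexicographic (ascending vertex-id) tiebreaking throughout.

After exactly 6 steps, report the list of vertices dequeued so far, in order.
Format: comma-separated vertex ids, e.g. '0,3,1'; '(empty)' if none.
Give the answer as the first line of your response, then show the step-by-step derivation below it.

4,2,3,5,6,0

step 1: dequeue 4; queue=[2,3,5,6]; order=4
step 2: dequeue 2; queue=[3,5,6,0,7]; order=4,2
step 3: dequeue 3; queue=[5,6,0,7]; order=4,2,3
step 4: dequeue 5; queue=[6,0,7,8]; order=4,2,3,5
step 5: dequeue 6; queue=[0,7,8]; order=4,2,3,5,6
step 6: dequeue 0; queue=[7,8,1]; order=4,2,3,5,6,0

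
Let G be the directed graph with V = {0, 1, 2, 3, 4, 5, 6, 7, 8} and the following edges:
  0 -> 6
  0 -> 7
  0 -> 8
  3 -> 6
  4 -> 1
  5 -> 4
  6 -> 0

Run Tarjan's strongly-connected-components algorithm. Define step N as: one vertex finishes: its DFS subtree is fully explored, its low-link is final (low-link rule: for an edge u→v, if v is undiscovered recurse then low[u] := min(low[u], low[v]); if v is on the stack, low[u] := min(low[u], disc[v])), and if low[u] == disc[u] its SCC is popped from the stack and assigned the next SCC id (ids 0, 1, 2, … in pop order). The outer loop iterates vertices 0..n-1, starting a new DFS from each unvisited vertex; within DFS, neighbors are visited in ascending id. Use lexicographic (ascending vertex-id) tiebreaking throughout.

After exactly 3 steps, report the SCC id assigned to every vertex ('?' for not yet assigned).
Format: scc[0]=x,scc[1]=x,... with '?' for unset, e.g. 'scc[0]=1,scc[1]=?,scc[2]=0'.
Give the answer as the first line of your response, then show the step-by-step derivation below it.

scc[0]=?,scc[1]=?,scc[2]=?,scc[3]=?,scc[4]=?,scc[5]=?,scc[6]=?,scc[7]=0,scc[8]=1

step 1: low=(low[0]=0,low[1]=?,low[2]=?,low[3]=?,low[4]=?,low[5]=?,low[6]=0,low[7]=?,low[8]=?); scc=(scc[0]=?,scc[1]=?,scc[2]=?,scc[3]=?,scc[4]=?,scc[5]=?,scc[6]=?,scc[7]=?,scc[8]=?)
step 2: low=(low[0]=0,low[1]=?,low[2]=?,low[3]=?,low[4]=?,low[5]=?,low[6]=0,low[7]=2,low[8]=?); scc=(scc[0]=?,scc[1]=?,scc[2]=?,scc[3]=?,scc[4]=?,scc[5]=?,scc[6]=?,scc[7]=0,scc[8]=?)
step 3: low=(low[0]=0,low[1]=?,low[2]=?,low[3]=?,low[4]=?,low[5]=?,low[6]=0,low[7]=2,low[8]=3); scc=(scc[0]=?,scc[1]=?,scc[2]=?,scc[3]=?,scc[4]=?,scc[5]=?,scc[6]=?,scc[7]=0,scc[8]=1)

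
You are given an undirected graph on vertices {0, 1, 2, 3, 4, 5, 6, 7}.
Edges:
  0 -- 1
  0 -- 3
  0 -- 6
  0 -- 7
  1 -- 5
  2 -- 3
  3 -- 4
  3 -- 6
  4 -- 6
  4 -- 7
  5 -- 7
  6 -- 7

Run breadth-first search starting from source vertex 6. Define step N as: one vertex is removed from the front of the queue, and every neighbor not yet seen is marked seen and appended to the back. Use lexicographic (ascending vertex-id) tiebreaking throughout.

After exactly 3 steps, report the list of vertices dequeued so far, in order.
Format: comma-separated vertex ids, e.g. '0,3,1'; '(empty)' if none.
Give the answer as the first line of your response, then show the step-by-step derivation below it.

6,0,3

step 1: dequeue 6; queue=[0,3,4,7]; order=6
step 2: dequeue 0; queue=[3,4,7,1]; order=6,0
step 3: dequeue 3; queue=[4,7,1,2]; order=6,0,3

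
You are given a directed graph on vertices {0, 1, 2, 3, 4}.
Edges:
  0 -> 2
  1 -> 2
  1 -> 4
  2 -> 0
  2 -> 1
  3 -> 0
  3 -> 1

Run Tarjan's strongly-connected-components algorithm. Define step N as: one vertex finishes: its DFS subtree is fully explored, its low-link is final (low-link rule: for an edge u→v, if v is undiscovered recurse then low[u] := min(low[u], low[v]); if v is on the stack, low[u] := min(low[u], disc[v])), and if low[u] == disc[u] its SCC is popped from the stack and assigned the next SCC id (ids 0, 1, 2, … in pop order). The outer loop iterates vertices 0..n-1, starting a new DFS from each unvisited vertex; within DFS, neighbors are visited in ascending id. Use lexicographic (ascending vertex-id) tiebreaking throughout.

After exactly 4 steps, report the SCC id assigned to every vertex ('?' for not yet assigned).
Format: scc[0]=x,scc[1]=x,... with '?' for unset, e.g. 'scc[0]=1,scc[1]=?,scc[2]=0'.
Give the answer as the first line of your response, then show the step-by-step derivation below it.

scc[0]=1,scc[1]=1,scc[2]=1,scc[3]=?,scc[4]=0

step 1: low=(low[0]=0,low[1]=1,low[2]=0,low[3]=?,low[4]=3); scc=(scc[0]=?,scc[1]=?,scc[2]=?,scc[3]=?,scc[4]=0)
step 2: low=(low[0]=0,low[1]=1,low[2]=0,low[3]=?,low[4]=3); scc=(scc[0]=?,scc[1]=?,scc[2]=?,scc[3]=?,scc[4]=0)
step 3: low=(low[0]=0,low[1]=1,low[2]=0,low[3]=?,low[4]=3); scc=(scc[0]=?,scc[1]=?,scc[2]=?,scc[3]=?,scc[4]=0)
step 4: low=(low[0]=0,low[1]=1,low[2]=0,low[3]=?,low[4]=3); scc=(scc[0]=1,scc[1]=1,scc[2]=1,scc[3]=?,scc[4]=0)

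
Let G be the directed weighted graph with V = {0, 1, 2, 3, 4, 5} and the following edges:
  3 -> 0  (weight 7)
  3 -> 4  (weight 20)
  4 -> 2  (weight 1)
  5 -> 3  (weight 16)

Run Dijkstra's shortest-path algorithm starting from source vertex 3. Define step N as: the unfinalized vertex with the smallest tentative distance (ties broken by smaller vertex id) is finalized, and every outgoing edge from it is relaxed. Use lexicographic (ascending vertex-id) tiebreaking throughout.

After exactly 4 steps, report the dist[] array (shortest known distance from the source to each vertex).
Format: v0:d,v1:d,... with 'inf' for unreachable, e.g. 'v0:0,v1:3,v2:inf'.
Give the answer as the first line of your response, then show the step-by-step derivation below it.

v0:7,v1:inf,v2:21,v3:0,v4:20,v5:inf

step 1: dist = v0:7,v1:inf,v2:inf,v3:0,v4:20,v5:inf
step 2: dist = v0:7,v1:inf,v2:inf,v3:0,v4:20,v5:inf
step 3: dist = v0:7,v1:inf,v2:21,v3:0,v4:20,v5:inf
step 4: dist = v0:7,v1:inf,v2:21,v3:0,v4:20,v5:inf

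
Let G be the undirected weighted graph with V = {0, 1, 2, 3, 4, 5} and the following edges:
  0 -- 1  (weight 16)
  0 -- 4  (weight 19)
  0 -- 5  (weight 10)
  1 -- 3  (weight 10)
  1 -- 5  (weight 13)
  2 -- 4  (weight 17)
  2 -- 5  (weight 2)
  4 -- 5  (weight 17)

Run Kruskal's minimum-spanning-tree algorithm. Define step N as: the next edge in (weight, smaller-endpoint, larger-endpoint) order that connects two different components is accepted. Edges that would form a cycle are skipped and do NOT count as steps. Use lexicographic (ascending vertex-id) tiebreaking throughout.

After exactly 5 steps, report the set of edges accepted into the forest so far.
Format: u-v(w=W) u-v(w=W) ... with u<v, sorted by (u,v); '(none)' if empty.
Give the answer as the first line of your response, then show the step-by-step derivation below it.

0-5(w=10) 1-3(w=10) 1-5(w=13) 2-4(w=17) 2-5(w=2)

step 1: add edge 2-5 (w=2); MST = {2-5(w=2)}
step 2: add edge 0-5 (w=10); MST = {0-5(w=10) 2-5(w=2)}
step 3: add edge 1-3 (w=10); MST = {0-5(w=10) 1-3(w=10) 2-5(w=2)}
step 4: add edge 1-5 (w=13); MST = {0-5(w=10) 1-3(w=10) 1-5(w=13) 2-5(w=2)}
step 5: add edge 2-4 (w=17); MST = {0-5(w=10) 1-3(w=10) 1-5(w=13) 2-4(w=17) 2-5(w=2)}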